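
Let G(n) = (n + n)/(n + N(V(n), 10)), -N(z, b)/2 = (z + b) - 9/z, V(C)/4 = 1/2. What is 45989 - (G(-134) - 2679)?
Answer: 7251264/149 ≈ 48666.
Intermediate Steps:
V(C) = 2 (V(C) = 4/2 = 4*(½) = 2)
N(z, b) = -2*b - 2*z + 18/z (N(z, b) = -2*((z + b) - 9/z) = -2*((b + z) - 9/z) = -2*(b + z - 9/z) = -2*b - 2*z + 18/z)
G(n) = 2*n/(-15 + n) (G(n) = (n + n)/(n + 2*(9 - 1*2*(10 + 2))/2) = (2*n)/(n + 2*(½)*(9 - 1*2*12)) = (2*n)/(n + 2*(½)*(9 - 24)) = (2*n)/(n + 2*(½)*(-15)) = (2*n)/(n - 15) = (2*n)/(-15 + n) = 2*n/(-15 + n))
45989 - (G(-134) - 2679) = 45989 - (2*(-134)/(-15 - 134) - 2679) = 45989 - (2*(-134)/(-149) - 2679) = 45989 - (2*(-134)*(-1/149) - 2679) = 45989 - (268/149 - 2679) = 45989 - 1*(-398903/149) = 45989 + 398903/149 = 7251264/149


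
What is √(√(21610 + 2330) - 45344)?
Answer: √(-45344 + 6*√665) ≈ 212.58*I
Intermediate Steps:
√(√(21610 + 2330) - 45344) = √(√23940 - 45344) = √(6*√665 - 45344) = √(-45344 + 6*√665)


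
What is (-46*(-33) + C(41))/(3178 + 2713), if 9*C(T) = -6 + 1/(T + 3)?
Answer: 600865/2332836 ≈ 0.25757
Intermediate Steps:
C(T) = -⅔ + 1/(9*(3 + T)) (C(T) = (-6 + 1/(T + 3))/9 = (-6 + 1/(3 + T))/9 = -⅔ + 1/(9*(3 + T)))
(-46*(-33) + C(41))/(3178 + 2713) = (-46*(-33) + (-17 - 6*41)/(9*(3 + 41)))/(3178 + 2713) = (1518 + (⅑)*(-17 - 246)/44)/5891 = (1518 + (⅑)*(1/44)*(-263))*(1/5891) = (1518 - 263/396)*(1/5891) = (600865/396)*(1/5891) = 600865/2332836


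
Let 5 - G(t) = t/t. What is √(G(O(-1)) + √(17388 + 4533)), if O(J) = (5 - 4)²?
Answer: √(4 + √21921) ≈ 12.331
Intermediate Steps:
O(J) = 1 (O(J) = 1² = 1)
G(t) = 4 (G(t) = 5 - t/t = 5 - 1*1 = 5 - 1 = 4)
√(G(O(-1)) + √(17388 + 4533)) = √(4 + √(17388 + 4533)) = √(4 + √21921)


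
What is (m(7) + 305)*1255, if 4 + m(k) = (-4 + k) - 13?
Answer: 365205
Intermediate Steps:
m(k) = -21 + k (m(k) = -4 + ((-4 + k) - 13) = -4 + (-17 + k) = -21 + k)
(m(7) + 305)*1255 = ((-21 + 7) + 305)*1255 = (-14 + 305)*1255 = 291*1255 = 365205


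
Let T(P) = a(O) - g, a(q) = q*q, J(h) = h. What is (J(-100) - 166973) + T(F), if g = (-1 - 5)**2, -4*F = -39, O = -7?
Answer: -167060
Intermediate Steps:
a(q) = q**2
F = 39/4 (F = -1/4*(-39) = 39/4 ≈ 9.7500)
g = 36 (g = (-6)**2 = 36)
T(P) = 13 (T(P) = (-7)**2 - 1*36 = 49 - 36 = 13)
(J(-100) - 166973) + T(F) = (-100 - 166973) + 13 = -167073 + 13 = -167060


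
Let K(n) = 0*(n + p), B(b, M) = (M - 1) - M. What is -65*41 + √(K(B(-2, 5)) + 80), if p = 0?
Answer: -2665 + 4*√5 ≈ -2656.1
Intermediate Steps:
B(b, M) = -1 (B(b, M) = (-1 + M) - M = -1)
K(n) = 0 (K(n) = 0*(n + 0) = 0*n = 0)
-65*41 + √(K(B(-2, 5)) + 80) = -65*41 + √(0 + 80) = -2665 + √80 = -2665 + 4*√5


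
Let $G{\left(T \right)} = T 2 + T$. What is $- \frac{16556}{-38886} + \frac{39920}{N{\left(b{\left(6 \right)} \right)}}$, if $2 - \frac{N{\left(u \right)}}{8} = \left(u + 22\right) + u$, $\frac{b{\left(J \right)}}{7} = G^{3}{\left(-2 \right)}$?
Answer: $\frac{60943841}{29203386} \approx 2.0869$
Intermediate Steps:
$G{\left(T \right)} = 3 T$ ($G{\left(T \right)} = 2 T + T = 3 T$)
$b{\left(J \right)} = -1512$ ($b{\left(J \right)} = 7 \left(3 \left(-2\right)\right)^{3} = 7 \left(-6\right)^{3} = 7 \left(-216\right) = -1512$)
$N{\left(u \right)} = -160 - 16 u$ ($N{\left(u \right)} = 16 - 8 \left(\left(u + 22\right) + u\right) = 16 - 8 \left(\left(22 + u\right) + u\right) = 16 - 8 \left(22 + 2 u\right) = 16 - \left(176 + 16 u\right) = -160 - 16 u$)
$- \frac{16556}{-38886} + \frac{39920}{N{\left(b{\left(6 \right)} \right)}} = - \frac{16556}{-38886} + \frac{39920}{-160 - -24192} = \left(-16556\right) \left(- \frac{1}{38886}\right) + \frac{39920}{-160 + 24192} = \frac{8278}{19443} + \frac{39920}{24032} = \frac{8278}{19443} + 39920 \cdot \frac{1}{24032} = \frac{8278}{19443} + \frac{2495}{1502} = \frac{60943841}{29203386}$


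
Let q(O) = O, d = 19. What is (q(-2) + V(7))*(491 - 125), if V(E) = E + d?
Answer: 8784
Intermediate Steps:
V(E) = 19 + E (V(E) = E + 19 = 19 + E)
(q(-2) + V(7))*(491 - 125) = (-2 + (19 + 7))*(491 - 125) = (-2 + 26)*366 = 24*366 = 8784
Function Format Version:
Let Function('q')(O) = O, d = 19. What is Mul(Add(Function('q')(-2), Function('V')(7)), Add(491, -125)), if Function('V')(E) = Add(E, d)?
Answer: 8784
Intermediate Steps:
Function('V')(E) = Add(19, E) (Function('V')(E) = Add(E, 19) = Add(19, E))
Mul(Add(Function('q')(-2), Function('V')(7)), Add(491, -125)) = Mul(Add(-2, Add(19, 7)), Add(491, -125)) = Mul(Add(-2, 26), 366) = Mul(24, 366) = 8784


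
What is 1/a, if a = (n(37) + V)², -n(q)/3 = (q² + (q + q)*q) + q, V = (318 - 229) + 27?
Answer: 1/151683856 ≈ 6.5927e-9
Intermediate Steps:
V = 116 (V = 89 + 27 = 116)
n(q) = -9*q² - 3*q (n(q) = -3*((q² + (q + q)*q) + q) = -3*((q² + (2*q)*q) + q) = -3*((q² + 2*q²) + q) = -3*(3*q² + q) = -3*(q + 3*q²) = -9*q² - 3*q)
a = 151683856 (a = (-3*37*(1 + 3*37) + 116)² = (-3*37*(1 + 111) + 116)² = (-3*37*112 + 116)² = (-12432 + 116)² = (-12316)² = 151683856)
1/a = 1/151683856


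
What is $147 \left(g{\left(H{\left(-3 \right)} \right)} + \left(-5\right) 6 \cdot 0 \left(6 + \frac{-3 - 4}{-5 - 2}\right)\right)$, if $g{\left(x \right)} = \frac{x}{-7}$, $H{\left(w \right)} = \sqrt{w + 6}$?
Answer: $- 21 \sqrt{3} \approx -36.373$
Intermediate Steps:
$H{\left(w \right)} = \sqrt{6 + w}$
$g{\left(x \right)} = - \frac{x}{7}$ ($g{\left(x \right)} = x \left(- \frac{1}{7}\right) = - \frac{x}{7}$)
$147 \left(g{\left(H{\left(-3 \right)} \right)} + \left(-5\right) 6 \cdot 0 \left(6 + \frac{-3 - 4}{-5 - 2}\right)\right) = 147 \left(- \frac{\sqrt{6 - 3}}{7} + \left(-5\right) 6 \cdot 0 \left(6 + \frac{-3 - 4}{-5 - 2}\right)\right) = 147 \left(- \frac{\sqrt{3}}{7} - 30 \cdot 0 \left(6 - \frac{7}{-7}\right)\right) = 147 \left(- \frac{\sqrt{3}}{7} - 30 \cdot 0 \left(6 - -1\right)\right) = 147 \left(- \frac{\sqrt{3}}{7} - 30 \cdot 0 \left(6 + 1\right)\right) = 147 \left(- \frac{\sqrt{3}}{7} - 30 \cdot 0 \cdot 7\right) = 147 \left(- \frac{\sqrt{3}}{7} - 0\right) = 147 \left(- \frac{\sqrt{3}}{7} + 0\right) = 147 \left(- \frac{\sqrt{3}}{7}\right) = - 21 \sqrt{3}$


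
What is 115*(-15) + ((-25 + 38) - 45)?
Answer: -1757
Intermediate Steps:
115*(-15) + ((-25 + 38) - 45) = -1725 + (13 - 45) = -1725 - 32 = -1757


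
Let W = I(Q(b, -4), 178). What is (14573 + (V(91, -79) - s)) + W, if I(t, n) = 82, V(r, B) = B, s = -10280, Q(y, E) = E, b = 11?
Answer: 24856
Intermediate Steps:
W = 82
(14573 + (V(91, -79) - s)) + W = (14573 + (-79 - 1*(-10280))) + 82 = (14573 + (-79 + 10280)) + 82 = (14573 + 10201) + 82 = 24774 + 82 = 24856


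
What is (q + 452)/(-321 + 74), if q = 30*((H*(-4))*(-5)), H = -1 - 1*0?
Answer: 148/247 ≈ 0.59919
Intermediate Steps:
H = -1 (H = -1 + 0 = -1)
q = -600 (q = 30*(-1*(-4)*(-5)) = 30*(4*(-5)) = 30*(-20) = -600)
(q + 452)/(-321 + 74) = (-600 + 452)/(-321 + 74) = -148/(-247) = -148*(-1/247) = 148/247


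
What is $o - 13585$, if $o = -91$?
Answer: $-13676$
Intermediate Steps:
$o - 13585 = -91 - 13585 = -13676$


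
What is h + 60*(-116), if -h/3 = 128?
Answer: -7344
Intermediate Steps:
h = -384 (h = -3*128 = -384)
h + 60*(-116) = -384 + 60*(-116) = -384 - 6960 = -7344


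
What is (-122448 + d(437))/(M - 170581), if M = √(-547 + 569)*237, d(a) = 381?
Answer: 20822310927/29096641843 + 28929879*√22/29096641843 ≈ 0.72029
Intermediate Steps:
M = 237*√22 (M = √22*237 = 237*√22 ≈ 1111.6)
(-122448 + d(437))/(M - 170581) = (-122448 + 381)/(237*√22 - 170581) = -122067/(-170581 + 237*√22)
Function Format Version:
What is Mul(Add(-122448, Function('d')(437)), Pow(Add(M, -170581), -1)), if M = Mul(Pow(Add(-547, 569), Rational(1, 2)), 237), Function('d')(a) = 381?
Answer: Add(Rational(20822310927, 29096641843), Mul(Rational(28929879, 29096641843), Pow(22, Rational(1, 2)))) ≈ 0.72029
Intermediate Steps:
M = Mul(237, Pow(22, Rational(1, 2))) (M = Mul(Pow(22, Rational(1, 2)), 237) = Mul(237, Pow(22, Rational(1, 2))) ≈ 1111.6)
Mul(Add(-122448, Function('d')(437)), Pow(Add(M, -170581), -1)) = Mul(Add(-122448, 381), Pow(Add(Mul(237, Pow(22, Rational(1, 2))), -170581), -1)) = Mul(-122067, Pow(Add(-170581, Mul(237, Pow(22, Rational(1, 2)))), -1))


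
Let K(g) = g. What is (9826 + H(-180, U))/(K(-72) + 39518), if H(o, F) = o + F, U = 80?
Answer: 4863/19723 ≈ 0.24656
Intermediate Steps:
H(o, F) = F + o
(9826 + H(-180, U))/(K(-72) + 39518) = (9826 + (80 - 180))/(-72 + 39518) = (9826 - 100)/39446 = 9726*(1/39446) = 4863/19723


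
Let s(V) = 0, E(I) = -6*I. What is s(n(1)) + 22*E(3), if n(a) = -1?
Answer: -396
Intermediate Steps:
s(n(1)) + 22*E(3) = 0 + 22*(-6*3) = 0 + 22*(-18) = 0 - 396 = -396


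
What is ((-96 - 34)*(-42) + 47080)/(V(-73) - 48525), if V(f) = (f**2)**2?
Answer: 13135/7087429 ≈ 0.0018533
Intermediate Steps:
V(f) = f**4
((-96 - 34)*(-42) + 47080)/(V(-73) - 48525) = ((-96 - 34)*(-42) + 47080)/((-73)**4 - 48525) = (-130*(-42) + 47080)/(28398241 - 48525) = (5460 + 47080)/28349716 = 52540*(1/28349716) = 13135/7087429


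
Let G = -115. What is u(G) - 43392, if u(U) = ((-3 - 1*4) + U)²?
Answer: -28508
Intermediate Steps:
u(U) = (-7 + U)² (u(U) = ((-3 - 4) + U)² = (-7 + U)²)
u(G) - 43392 = (-7 - 115)² - 43392 = (-122)² - 43392 = 14884 - 43392 = -28508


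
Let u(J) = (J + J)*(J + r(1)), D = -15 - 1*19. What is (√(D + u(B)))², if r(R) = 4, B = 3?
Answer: 8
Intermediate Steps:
D = -34 (D = -15 - 19 = -34)
u(J) = 2*J*(4 + J) (u(J) = (J + J)*(J + 4) = (2*J)*(4 + J) = 2*J*(4 + J))
(√(D + u(B)))² = (√(-34 + 2*3*(4 + 3)))² = (√(-34 + 2*3*7))² = (√(-34 + 42))² = (√8)² = (2*√2)² = 8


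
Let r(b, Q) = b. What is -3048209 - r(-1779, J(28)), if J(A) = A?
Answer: -3046430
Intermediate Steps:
-3048209 - r(-1779, J(28)) = -3048209 - 1*(-1779) = -3048209 + 1779 = -3046430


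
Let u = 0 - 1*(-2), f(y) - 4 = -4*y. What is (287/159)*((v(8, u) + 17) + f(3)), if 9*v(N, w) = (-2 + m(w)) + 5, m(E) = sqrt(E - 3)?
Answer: 8036/477 + 287*I/1431 ≈ 16.847 + 0.20056*I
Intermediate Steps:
f(y) = 4 - 4*y
m(E) = sqrt(-3 + E)
u = 2 (u = 0 + 2 = 2)
v(N, w) = 1/3 + sqrt(-3 + w)/9 (v(N, w) = ((-2 + sqrt(-3 + w)) + 5)/9 = (3 + sqrt(-3 + w))/9 = 1/3 + sqrt(-3 + w)/9)
(287/159)*((v(8, u) + 17) + f(3)) = (287/159)*(((1/3 + sqrt(-3 + 2)/9) + 17) + (4 - 4*3)) = (287*(1/159))*(((1/3 + sqrt(-1)/9) + 17) + (4 - 12)) = 287*(((1/3 + I/9) + 17) - 8)/159 = 287*((52/3 + I/9) - 8)/159 = 287*(28/3 + I/9)/159 = 8036/477 + 287*I/1431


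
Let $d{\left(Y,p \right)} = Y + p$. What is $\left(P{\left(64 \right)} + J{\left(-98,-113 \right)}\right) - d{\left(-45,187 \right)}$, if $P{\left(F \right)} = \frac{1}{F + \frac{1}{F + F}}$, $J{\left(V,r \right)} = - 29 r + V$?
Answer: $\frac{24882269}{8193} \approx 3037.0$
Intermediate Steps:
$J{\left(V,r \right)} = V - 29 r$
$P{\left(F \right)} = \frac{1}{F + \frac{1}{2 F}}$
$\left(P{\left(64 \right)} + J{\left(-98,-113 \right)}\right) - d{\left(-45,187 \right)} = \left(2 \cdot 64 \frac{1}{1 + 2 \cdot 64^{2}} - -3179\right) - \left(-45 + 187\right) = \left(2 \cdot 64 \frac{1}{1 + 2 \cdot 4096} + \left(-98 + 3277\right)\right) - 142 = \left(2 \cdot 64 \frac{1}{1 + 8192} + 3179\right) - 142 = \left(2 \cdot 64 \cdot \frac{1}{8193} + 3179\right) - 142 = \left(\frac{128}{8193} + 3179\right) - 142 = \frac{26045675}{8193} - 142 = \frac{24882269}{8193}$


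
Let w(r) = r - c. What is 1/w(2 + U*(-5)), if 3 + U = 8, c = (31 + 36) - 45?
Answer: -1/45 ≈ -0.022222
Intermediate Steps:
c = 22 (c = 67 - 45 = 22)
U = 5 (U = -3 + 8 = 5)
w(r) = -22 + r (w(r) = r - 1*22 = r - 22 = -22 + r)
1/w(2 + U*(-5)) = 1/(-22 + (2 + 5*(-5))) = 1/(-22 + (2 - 25)) = 1/(-22 - 23) = 1/(-45) = -1/45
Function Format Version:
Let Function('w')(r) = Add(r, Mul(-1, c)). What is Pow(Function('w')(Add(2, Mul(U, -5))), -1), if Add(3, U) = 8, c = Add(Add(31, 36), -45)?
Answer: Rational(-1, 45) ≈ -0.022222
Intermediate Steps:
c = 22 (c = Add(67, -45) = 22)
U = 5 (U = Add(-3, 8) = 5)
Function('w')(r) = Add(-22, r) (Function('w')(r) = Add(r, Mul(-1, 22)) = Add(r, -22) = Add(-22, r))
Pow(Function('w')(Add(2, Mul(U, -5))), -1) = Pow(Add(-22, Add(2, Mul(5, -5))), -1) = Pow(Add(-22, Add(2, -25)), -1) = Pow(Add(-22, -23), -1) = Pow(-45, -1) = Rational(-1, 45)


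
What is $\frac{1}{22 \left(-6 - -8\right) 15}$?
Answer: $\frac{1}{660} \approx 0.0015152$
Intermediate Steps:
$\frac{1}{22 \left(-6 - -8\right) 15} = \frac{1}{22 \left(-6 + 8\right) 15} = \frac{1}{22 \cdot 2 \cdot 15} = \frac{1}{44 \cdot 15} = \frac{1}{660}$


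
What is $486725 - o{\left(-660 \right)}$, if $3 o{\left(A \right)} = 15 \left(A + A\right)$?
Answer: $493325$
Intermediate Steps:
$o{\left(A \right)} = 10 A$ ($o{\left(A \right)} = \frac{15 \left(A + A\right)}{3} = \frac{15 \cdot 2 A}{3} = \frac{30 A}{3} = 10 A$)
$486725 - o{\left(-660 \right)} = 486725 - 10 \left(-660\right) = 486725 - -6600 = 486725 + 6600 = 493325$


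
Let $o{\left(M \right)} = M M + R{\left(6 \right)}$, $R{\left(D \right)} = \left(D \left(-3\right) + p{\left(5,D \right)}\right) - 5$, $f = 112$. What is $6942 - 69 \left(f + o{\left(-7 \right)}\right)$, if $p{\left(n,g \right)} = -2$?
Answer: $-2442$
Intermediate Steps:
$R{\left(D \right)} = -7 - 3 D$ ($R{\left(D \right)} = \left(D \left(-3\right) - 2\right) - 5 = \left(- 3 D - 2\right) - 5 = \left(-2 - 3 D\right) - 5 = -7 - 3 D$)
$o{\left(M \right)} = -25 + M^{2}$ ($o{\left(M \right)} = M M - 25 = M^{2} - 25 = -25 + M^{2}$)
$6942 - 69 \left(f + o{\left(-7 \right)}\right) = 6942 - 69 \left(112 - \left(25 - \left(-7\right)^{2}\right)\right) = 6942 - 69 \left(112 + \left(-25 + 49\right)\right) = 6942 - 69 \left(112 + 24\right) = 6942 - 9384 = -2442$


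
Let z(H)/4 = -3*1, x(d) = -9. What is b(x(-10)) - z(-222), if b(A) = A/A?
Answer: 13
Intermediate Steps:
z(H) = -12 (z(H) = 4*(-3*1) = 4*(-3) = -12)
b(A) = 1
b(x(-10)) - z(-222) = 1 - 1*(-12) = 1 + 12 = 13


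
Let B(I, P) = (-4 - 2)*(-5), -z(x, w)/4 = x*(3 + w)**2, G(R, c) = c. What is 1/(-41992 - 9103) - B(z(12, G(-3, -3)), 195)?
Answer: -1532851/51095 ≈ -30.000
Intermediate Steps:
z(x, w) = -4*x*(3 + w)**2
B(I, P) = 30 (B(I, P) = -6*(-5) = 30)
1/(-41992 - 9103) - B(z(12, G(-3, -3)), 195) = 1/(-41992 - 9103) - 1*30 = 1/(-51095) - 30 = -1/51095 - 30 = -1532851/51095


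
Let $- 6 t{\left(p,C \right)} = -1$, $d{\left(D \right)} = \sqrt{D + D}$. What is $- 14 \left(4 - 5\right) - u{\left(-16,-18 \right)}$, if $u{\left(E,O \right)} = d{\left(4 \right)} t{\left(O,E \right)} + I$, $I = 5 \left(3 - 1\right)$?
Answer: $4 - \frac{\sqrt{2}}{3} \approx 3.5286$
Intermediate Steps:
$I = 10$ ($I = 5 \cdot 2 = 10$)
$d{\left(D \right)} = \sqrt{2} \sqrt{D}$ ($d{\left(D \right)} = \sqrt{2 D} = \sqrt{2} \sqrt{D}$)
$t{\left(p,C \right)} = \frac{1}{6}$ ($t{\left(p,C \right)} = \left(- \frac{1}{6}\right) \left(-1\right) = \frac{1}{6}$)
$u{\left(E,O \right)} = 10 + \frac{\sqrt{2}}{3}$ ($u{\left(E,O \right)} = \sqrt{2} \sqrt{4} \cdot \frac{1}{6} + 10 = \sqrt{2} \cdot 2 \cdot \frac{1}{6} + 10 = 2 \sqrt{2} \cdot \frac{1}{6} + 10 = \frac{\sqrt{2}}{3} + 10 = 10 + \frac{\sqrt{2}}{3}$)
$- 14 \left(4 - 5\right) - u{\left(-16,-18 \right)} = - 14 \left(4 - 5\right) - \left(10 + \frac{\sqrt{2}}{3}\right) = - 14 \left(-1\right) - \left(10 + \frac{\sqrt{2}}{3}\right) = \left(-1\right) \left(-14\right) - \left(10 + \frac{\sqrt{2}}{3}\right) = 14 - \left(10 + \frac{\sqrt{2}}{3}\right) = 4 - \frac{\sqrt{2}}{3}$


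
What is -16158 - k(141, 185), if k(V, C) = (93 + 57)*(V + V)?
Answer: -58458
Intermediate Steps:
k(V, C) = 300*V (k(V, C) = 150*(2*V) = 300*V)
-16158 - k(141, 185) = -16158 - 300*141 = -16158 - 1*42300 = -16158 - 42300 = -58458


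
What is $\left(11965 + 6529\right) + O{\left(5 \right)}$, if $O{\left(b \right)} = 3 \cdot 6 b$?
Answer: $18584$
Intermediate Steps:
$O{\left(b \right)} = 18 b$
$\left(11965 + 6529\right) + O{\left(5 \right)} = \left(11965 + 6529\right) + 18 \cdot 5 = 18494 + 90 = 18584$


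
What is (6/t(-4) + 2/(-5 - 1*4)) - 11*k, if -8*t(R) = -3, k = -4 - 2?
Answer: 736/9 ≈ 81.778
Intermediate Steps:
k = -6
t(R) = 3/8 (t(R) = -1/8*(-3) = 3/8)
(6/t(-4) + 2/(-5 - 1*4)) - 11*k = (6/(3/8) + 2/(-5 - 1*4)) - 11*(-6) = (6*(8/3) + 2/(-5 - 4)) + 66 = (16 + 2/(-9)) + 66 = (16 + 2*(-1/9)) + 66 = (16 - 2/9) + 66 = 142/9 + 66 = 736/9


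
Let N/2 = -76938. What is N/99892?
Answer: -38469/24973 ≈ -1.5404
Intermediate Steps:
N = -153876 (N = 2*(-76938) = -153876)
N/99892 = -153876/99892 = -153876*1/99892 = -38469/24973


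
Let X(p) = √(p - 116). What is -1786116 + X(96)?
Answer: -1786116 + 2*I*√5 ≈ -1.7861e+6 + 4.4721*I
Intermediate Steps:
X(p) = √(-116 + p)
-1786116 + X(96) = -1786116 + √(-116 + 96) = -1786116 + √(-20) = -1786116 + 2*I*√5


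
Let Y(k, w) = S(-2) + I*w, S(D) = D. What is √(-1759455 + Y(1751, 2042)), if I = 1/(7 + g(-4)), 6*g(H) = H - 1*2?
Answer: 5*I*√633282/3 ≈ 1326.3*I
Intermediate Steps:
g(H) = -⅓ + H/6 (g(H) = (H - 1*2)/6 = (H - 2)/6 = (-2 + H)/6 = -⅓ + H/6)
I = ⅙ (I = 1/(7 + (-⅓ + (⅙)*(-4))) = 1/(7 + (-⅓ - ⅔)) = 1/(7 - 1) = 1/6 = ⅙ ≈ 0.16667)
Y(k, w) = -2 + w/6
√(-1759455 + Y(1751, 2042)) = √(-1759455 + (-2 + (⅙)*2042)) = √(-1759455 + (-2 + 1021/3)) = √(-1759455 + 1015/3) = √(-5277350/3) = 5*I*√633282/3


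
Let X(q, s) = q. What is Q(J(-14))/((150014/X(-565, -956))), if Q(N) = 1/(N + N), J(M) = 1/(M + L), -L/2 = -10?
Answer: -1695/150014 ≈ -0.011299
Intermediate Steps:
L = 20 (L = -2*(-10) = 20)
J(M) = 1/(20 + M) (J(M) = 1/(M + 20) = 1/(20 + M))
Q(N) = 1/(2*N)
Q(J(-14))/((150014/X(-565, -956))) = (1/(2*(1/(20 - 14))))/((150014/(-565))) = (1/(2*(1/6)))/((150014*(-1/565))) = (1/(2*(⅙)))/(-150014/565) = ((½)*6)*(-565/150014) = 3*(-565/150014) = -1695/150014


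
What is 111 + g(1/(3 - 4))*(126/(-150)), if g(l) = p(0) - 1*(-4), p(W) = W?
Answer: 2691/25 ≈ 107.64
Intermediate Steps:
g(l) = 4 (g(l) = 0 - 1*(-4) = 0 + 4 = 4)
111 + g(1/(3 - 4))*(126/(-150)) = 111 + 4*(126/(-150)) = 111 + 4*(126*(-1/150)) = 111 + 4*(-21/25) = 111 - 84/25 = 2691/25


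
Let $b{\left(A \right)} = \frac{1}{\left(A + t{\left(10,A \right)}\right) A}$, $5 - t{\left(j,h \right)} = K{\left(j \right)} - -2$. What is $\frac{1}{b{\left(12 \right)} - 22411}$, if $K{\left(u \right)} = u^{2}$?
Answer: $- \frac{1020}{22859221} \approx -4.4621 \cdot 10^{-5}$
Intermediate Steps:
$t{\left(j,h \right)} = 3 - j^{2}$ ($t{\left(j,h \right)} = 5 - \left(j^{2} - -2\right) = 5 - \left(j^{2} + 2\right) = 5 - \left(2 + j^{2}\right) = 3 - j^{2}$)
$b{\left(A \right)} = \frac{1}{A \left(-97 + A\right)}$ ($b{\left(A \right)} = \frac{1}{\left(A + \left(3 - 10^{2}\right)\right) A} = \frac{1}{\left(A + \left(3 - 100\right)\right) A} = \frac{1}{\left(A - 97\right) A} = \frac{1}{\left(-97 + A\right) A} = \frac{1}{A \left(-97 + A\right)}$)
$\frac{1}{b{\left(12 \right)} - 22411} = \frac{1}{\frac{1}{12 \left(-97 + 12\right)} - 22411} = \frac{1}{\frac{1}{12 \left(-85\right)} - 22411} = \frac{1}{\frac{1}{12} \left(- \frac{1}{85}\right) - 22411} = \frac{1}{- \frac{1}{1020} - 22411} = \frac{1}{- \frac{22859221}{1020}} = - \frac{1020}{22859221}$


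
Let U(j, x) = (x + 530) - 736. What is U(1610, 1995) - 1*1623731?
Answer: -1621942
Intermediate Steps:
U(j, x) = -206 + x (U(j, x) = (530 + x) - 736 = -206 + x)
U(1610, 1995) - 1*1623731 = (-206 + 1995) - 1*1623731 = 1789 - 1623731 = -1621942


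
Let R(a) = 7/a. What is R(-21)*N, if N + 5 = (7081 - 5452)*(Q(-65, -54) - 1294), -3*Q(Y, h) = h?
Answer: 2078609/3 ≈ 6.9287e+5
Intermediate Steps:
Q(Y, h) = -h/3
N = -2078609 (N = -5 + (7081 - 5452)*(-⅓*(-54) - 1294) = -5 + 1629*(18 - 1294) = -5 + 1629*(-1276) = -5 - 2078604 = -2078609)
R(-21)*N = (7/(-21))*(-2078609) = (7*(-1/21))*(-2078609) = -⅓*(-2078609) = 2078609/3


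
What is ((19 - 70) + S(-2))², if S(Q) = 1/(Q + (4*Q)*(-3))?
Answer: 1256641/484 ≈ 2596.4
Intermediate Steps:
S(Q) = -1/(11*Q) (S(Q) = 1/(Q - 12*Q) = 1/(-11*Q) = -1/(11*Q))
((19 - 70) + S(-2))² = ((19 - 70) - 1/11/(-2))² = (-51 - 1/11*(-½))² = (-51 + 1/22)² = (-1121/22)² = 1256641/484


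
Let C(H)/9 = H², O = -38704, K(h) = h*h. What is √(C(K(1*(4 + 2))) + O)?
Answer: 52*I*√10 ≈ 164.44*I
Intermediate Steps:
K(h) = h²
C(H) = 9*H²
√(C(K(1*(4 + 2))) + O) = √(9*((1*(4 + 2))²)² - 38704) = √(9*((1*6)²)² - 38704) = √(9*(6²)² - 38704) = √(9*36² - 38704) = √(9*1296 - 38704) = √(11664 - 38704) = √(-27040) = 52*I*√10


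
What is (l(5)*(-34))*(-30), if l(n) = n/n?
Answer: 1020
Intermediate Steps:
l(n) = 1
(l(5)*(-34))*(-30) = (1*(-34))*(-30) = -34*(-30) = 1020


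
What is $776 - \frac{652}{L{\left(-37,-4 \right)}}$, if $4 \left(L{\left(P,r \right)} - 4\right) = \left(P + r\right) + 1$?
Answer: $\frac{2654}{3} \approx 884.67$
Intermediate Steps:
$L{\left(P,r \right)} = \frac{17}{4} + \frac{P}{4} + \frac{r}{4}$ ($L{\left(P,r \right)} = 4 + \frac{\left(P + r\right) + 1}{4} = 4 + \frac{1 + P + r}{4} = 4 + \left(\frac{1}{4} + \frac{P}{4} + \frac{r}{4}\right) = \frac{17}{4} + \frac{P}{4} + \frac{r}{4}$)
$776 - \frac{652}{L{\left(-37,-4 \right)}} = 776 - \frac{652}{\frac{17}{4} + \frac{1}{4} \left(-37\right) + \frac{1}{4} \left(-4\right)} = 776 - \frac{652}{\frac{17}{4} - \frac{37}{4} - 1} = 776 - \frac{652}{-6} = 776 - - \frac{326}{3} = 776 + \frac{326}{3} = \frac{2654}{3}$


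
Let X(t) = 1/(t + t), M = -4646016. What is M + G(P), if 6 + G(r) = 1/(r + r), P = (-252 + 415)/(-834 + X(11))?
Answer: -33321288131/7172 ≈ -4.6460e+6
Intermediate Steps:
X(t) = 1/(2*t)
P = -3586/18347 (P = (-252 + 415)/(-834 + (½)/11) = 163/(-834 + (½)*(1/11)) = 163/(-834 + 1/22) = 163/(-18347/22) = 163*(-22/18347) = -3586/18347 ≈ -0.19545)
G(r) = -6 + 1/(2*r) (G(r) = -6 + 1/(r + r) = -6 + 1/(2*r))
M + G(P) = -4646016 + (-6 + 1/(2*(-3586/18347))) = -4646016 + (-6 + (½)*(-18347/3586)) = -4646016 + (-6 - 18347/7172) = -4646016 - 61379/7172 = -33321288131/7172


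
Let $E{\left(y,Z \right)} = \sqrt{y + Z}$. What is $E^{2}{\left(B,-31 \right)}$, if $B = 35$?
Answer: $4$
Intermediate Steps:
$E{\left(y,Z \right)} = \sqrt{Z + y}$
$E^{2}{\left(B,-31 \right)} = \left(\sqrt{-31 + 35}\right)^{2} = \left(\sqrt{4}\right)^{2} = 2^{2} = 4$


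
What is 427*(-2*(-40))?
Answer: 34160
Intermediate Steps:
427*(-2*(-40)) = 427*80 = 34160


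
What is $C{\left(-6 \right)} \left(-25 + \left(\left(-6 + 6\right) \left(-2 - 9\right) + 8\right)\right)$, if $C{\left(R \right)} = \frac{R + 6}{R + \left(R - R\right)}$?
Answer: $0$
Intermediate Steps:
$C{\left(R \right)} = \frac{6 + R}{R}$ ($C{\left(R \right)} = \frac{6 + R}{R + 0} = \frac{6 + R}{R}$)
$C{\left(-6 \right)} \left(-25 + \left(\left(-6 + 6\right) \left(-2 - 9\right) + 8\right)\right) = \frac{6 - 6}{-6} \left(-25 + \left(\left(-6 + 6\right) \left(-2 - 9\right) + 8\right)\right) = \left(- \frac{1}{6}\right) 0 \left(-25 + \left(0 \left(-11\right) + 8\right)\right) = 0 \left(-25 + \left(0 + 8\right)\right) = 0 \left(-25 + 8\right) = 0 \left(-17\right) = 0$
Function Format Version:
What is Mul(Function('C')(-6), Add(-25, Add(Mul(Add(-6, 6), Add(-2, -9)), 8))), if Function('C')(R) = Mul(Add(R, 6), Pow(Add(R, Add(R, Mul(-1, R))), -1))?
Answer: 0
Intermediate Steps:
Function('C')(R) = Mul(Pow(R, -1), Add(6, R)) (Function('C')(R) = Mul(Add(6, R), Pow(Add(R, 0), -1)) = Mul(Add(6, R), Pow(R, -1)) = Mul(Pow(R, -1), Add(6, R)))
Mul(Function('C')(-6), Add(-25, Add(Mul(Add(-6, 6), Add(-2, -9)), 8))) = Mul(Mul(Pow(-6, -1), Add(6, -6)), Add(-25, Add(Mul(Add(-6, 6), Add(-2, -9)), 8))) = Mul(Mul(Rational(-1, 6), 0), Add(-25, Add(Mul(0, -11), 8))) = Mul(0, Add(-25, Add(0, 8))) = Mul(0, Add(-25, 8)) = Mul(0, -17) = 0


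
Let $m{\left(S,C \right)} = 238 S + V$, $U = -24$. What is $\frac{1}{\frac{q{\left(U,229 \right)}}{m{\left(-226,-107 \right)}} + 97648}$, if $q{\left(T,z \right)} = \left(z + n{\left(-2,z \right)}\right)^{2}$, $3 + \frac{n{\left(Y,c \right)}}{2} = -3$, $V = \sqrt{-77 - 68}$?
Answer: $\frac{56501537883908}{5517212706708684461} + \frac{47089 i \sqrt{145}}{27586063533543422305} \approx 1.0241 \cdot 10^{-5} + 2.0555 \cdot 10^{-14} i$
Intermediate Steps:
$V = i \sqrt{145}$ ($V = \sqrt{-145} = i \sqrt{145} \approx 12.042 i$)
$n{\left(Y,c \right)} = -12$ ($n{\left(Y,c \right)} = -6 + 2 \left(-3\right) = -6 - 6 = -12$)
$m{\left(S,C \right)} = 238 S + i \sqrt{145}$
$q{\left(T,z \right)} = \left(-12 + z\right)^{2}$ ($q{\left(T,z \right)} = \left(z - 12\right)^{2} = \left(-12 + z\right)^{2}$)
$\frac{1}{\frac{q{\left(U,229 \right)}}{m{\left(-226,-107 \right)}} + 97648} = \frac{1}{\frac{\left(-12 + 229\right)^{2}}{238 \left(-226\right) + i \sqrt{145}} + 97648} = \frac{1}{\frac{217^{2}}{-53788 + i \sqrt{145}} + 97648} = \frac{1}{\frac{47089}{-53788 + i \sqrt{145}} + 97648} = \frac{1}{97648 + \frac{47089}{-53788 + i \sqrt{145}}}$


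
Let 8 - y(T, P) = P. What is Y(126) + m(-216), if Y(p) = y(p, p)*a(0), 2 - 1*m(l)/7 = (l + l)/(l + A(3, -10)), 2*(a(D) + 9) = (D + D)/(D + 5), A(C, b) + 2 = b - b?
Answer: 115772/109 ≈ 1062.1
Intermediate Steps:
A(C, b) = -2 (A(C, b) = -2 + (b - b) = -2 + 0 = -2)
y(T, P) = 8 - P
a(D) = -9 + D/(5 + D) (a(D) = -9 + ((D + D)/(D + 5))/2 = -9 + ((2*D)/(5 + D))/2 = -9 + (2*D/(5 + D))/2 = -9 + D/(5 + D))
m(l) = 14 - 14*l/(-2 + l) (m(l) = 14 - 7*(l + l)/(l - 2) = 14 - 7*2*l/(-2 + l) = 14 - 14*l/(-2 + l))
Y(p) = -72 + 9*p (Y(p) = (8 - p)*((-45 - 8*0)/(5 + 0)) = (8 - p)*((-45 + 0)/5) = (8 - p)*((⅕)*(-45)) = (8 - p)*(-9) = -72 + 9*p)
Y(126) + m(-216) = (-72 + 9*126) - 28/(-2 - 216) = (-72 + 1134) - 28/(-218) = 1062 - 28*(-1/218) = 1062 + 14/109 = 115772/109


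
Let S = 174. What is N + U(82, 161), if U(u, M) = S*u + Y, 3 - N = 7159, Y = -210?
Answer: 6902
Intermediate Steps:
N = -7156 (N = 3 - 1*7159 = 3 - 7159 = -7156)
U(u, M) = -210 + 174*u (U(u, M) = 174*u - 210 = -210 + 174*u)
N + U(82, 161) = -7156 + (-210 + 174*82) = -7156 + (-210 + 14268) = -7156 + 14058 = 6902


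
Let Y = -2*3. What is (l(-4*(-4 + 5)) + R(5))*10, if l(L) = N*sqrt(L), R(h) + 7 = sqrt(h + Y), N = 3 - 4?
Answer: -70 - 10*I ≈ -70.0 - 10.0*I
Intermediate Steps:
Y = -6
N = -1
R(h) = -7 + sqrt(-6 + h) (R(h) = -7 + sqrt(h - 6) = -7 + sqrt(-6 + h))
l(L) = -sqrt(L)
(l(-4*(-4 + 5)) + R(5))*10 = (-sqrt(-4*(-4 + 5)) + (-7 + sqrt(-6 + 5)))*10 = (-sqrt(-4*1) + (-7 + sqrt(-1)))*10 = (-sqrt(-4) + (-7 + I))*10 = (-2*I + (-7 + I))*10 = (-7 - I)*10 = -70 - 10*I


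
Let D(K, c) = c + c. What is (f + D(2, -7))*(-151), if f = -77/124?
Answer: 273763/124 ≈ 2207.8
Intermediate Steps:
D(K, c) = 2*c
f = -77/124 (f = -77*1/124 = -77/124 ≈ -0.62097)
(f + D(2, -7))*(-151) = (-77/124 + 2*(-7))*(-151) = (-77/124 - 14)*(-151) = -1813/124*(-151) = 273763/124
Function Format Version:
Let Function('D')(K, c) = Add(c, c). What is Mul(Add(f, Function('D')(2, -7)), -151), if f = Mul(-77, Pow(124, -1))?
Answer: Rational(273763, 124) ≈ 2207.8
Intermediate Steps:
Function('D')(K, c) = Mul(2, c)
f = Rational(-77, 124) (f = Mul(-77, Rational(1, 124)) = Rational(-77, 124) ≈ -0.62097)
Mul(Add(f, Function('D')(2, -7)), -151) = Mul(Add(Rational(-77, 124), Mul(2, -7)), -151) = Mul(Add(Rational(-77, 124), -14), -151) = Mul(Rational(-1813, 124), -151) = Rational(273763, 124)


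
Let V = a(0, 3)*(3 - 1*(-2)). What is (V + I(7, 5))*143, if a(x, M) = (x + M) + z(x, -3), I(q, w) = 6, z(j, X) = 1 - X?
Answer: 5863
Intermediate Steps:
a(x, M) = 4 + M + x (a(x, M) = (x + M) + (1 - 1*(-3)) = (M + x) + (1 + 3) = (M + x) + 4 = 4 + M + x)
V = 35 (V = (4 + 3 + 0)*(3 - 1*(-2)) = 7*(3 + 2) = 7*5 = 35)
(V + I(7, 5))*143 = (35 + 6)*143 = 41*143 = 5863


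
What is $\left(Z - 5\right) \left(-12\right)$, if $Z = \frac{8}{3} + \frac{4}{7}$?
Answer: $\frac{148}{7} \approx 21.143$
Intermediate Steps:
$Z = \frac{68}{21}$ ($Z = 8 \cdot \frac{1}{3} + 4 \cdot \frac{1}{7} = \frac{8}{3} + \frac{4}{7} = \frac{68}{21} \approx 3.2381$)
$\left(Z - 5\right) \left(-12\right) = \left(\frac{68}{21} - 5\right) \left(-12\right) = \left(- \frac{37}{21}\right) \left(-12\right) = \frac{148}{7}$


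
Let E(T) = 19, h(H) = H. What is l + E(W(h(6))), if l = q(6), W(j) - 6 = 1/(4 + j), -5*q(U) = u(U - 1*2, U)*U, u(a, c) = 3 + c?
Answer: 41/5 ≈ 8.2000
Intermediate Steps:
q(U) = -U*(3 + U)/5 (q(U) = -(3 + U)*U/5 = -U*(3 + U)/5)
W(j) = 6 + 1/(4 + j)
l = -54/5 (l = -1/5*6*(3 + 6) = -1/5*6*9 = -54/5 ≈ -10.800)
l + E(W(h(6))) = -54/5 + 19 = 41/5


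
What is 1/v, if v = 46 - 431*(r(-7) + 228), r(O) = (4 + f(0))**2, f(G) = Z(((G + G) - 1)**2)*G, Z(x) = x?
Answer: -1/105118 ≈ -9.5131e-6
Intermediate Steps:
f(G) = G*(-1 + 2*G)**2 (f(G) = ((G + G) - 1)**2*G = (2*G - 1)**2*G = (-1 + 2*G)**2*G = G*(-1 + 2*G)**2)
r(O) = 16 (r(O) = (4 + 0*(-1 + 2*0)**2)**2 = (4 + 0*(-1 + 0)**2)**2 = (4 + 0*(-1)**2)**2 = (4 + 0*1)**2 = (4 + 0)**2 = 4**2 = 16)
v = -105118 (v = 46 - 431*(16 + 228) = 46 - 431*244 = 46 - 105164 = -105118)
1/v = 1/(-105118) = -1/105118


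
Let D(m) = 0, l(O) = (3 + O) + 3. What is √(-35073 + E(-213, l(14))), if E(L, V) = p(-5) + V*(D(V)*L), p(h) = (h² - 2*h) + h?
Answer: I*√35043 ≈ 187.2*I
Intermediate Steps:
l(O) = 6 + O
p(h) = h² - h
E(L, V) = 30 (E(L, V) = -5*(-1 - 5) + V*(0*L) = -5*(-6) + V*0 = 30 + 0 = 30)
√(-35073 + E(-213, l(14))) = √(-35073 + 30) = √(-35043) = I*√35043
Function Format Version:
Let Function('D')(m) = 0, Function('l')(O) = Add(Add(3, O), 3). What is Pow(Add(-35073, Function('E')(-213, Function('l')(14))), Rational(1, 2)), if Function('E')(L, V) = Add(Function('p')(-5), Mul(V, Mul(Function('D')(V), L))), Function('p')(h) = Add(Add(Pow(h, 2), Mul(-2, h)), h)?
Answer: Mul(I, Pow(35043, Rational(1, 2))) ≈ Mul(187.20, I)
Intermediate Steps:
Function('l')(O) = Add(6, O)
Function('p')(h) = Add(Pow(h, 2), Mul(-1, h))
Function('E')(L, V) = 30 (Function('E')(L, V) = Add(Mul(-5, Add(-1, -5)), Mul(V, Mul(0, L))) = Add(Mul(-5, -6), Mul(V, 0)) = Add(30, 0) = 30)
Pow(Add(-35073, Function('E')(-213, Function('l')(14))), Rational(1, 2)) = Pow(Add(-35073, 30), Rational(1, 2)) = Pow(-35043, Rational(1, 2)) = Mul(I, Pow(35043, Rational(1, 2)))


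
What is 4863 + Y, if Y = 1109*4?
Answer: 9299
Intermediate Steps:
Y = 4436
4863 + Y = 4863 + 4436 = 9299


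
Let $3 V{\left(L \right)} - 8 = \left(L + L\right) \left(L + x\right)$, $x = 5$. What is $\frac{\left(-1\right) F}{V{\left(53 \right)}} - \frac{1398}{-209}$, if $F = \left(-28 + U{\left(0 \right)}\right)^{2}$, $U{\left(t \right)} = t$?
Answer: $\frac{35590}{5643} \approx 6.3069$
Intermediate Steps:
$F = 784$ ($F = \left(-28 + 0\right)^{2} = \left(-28\right)^{2} = 784$)
$V{\left(L \right)} = \frac{8}{3} + \frac{2 L \left(5 + L\right)}{3}$ ($V{\left(L \right)} = \frac{8}{3} + \frac{\left(L + L\right) \left(L + 5\right)}{3} = \frac{8}{3} + \frac{2 L \left(5 + L\right)}{3}$)
$\frac{\left(-1\right) F}{V{\left(53 \right)}} - \frac{1398}{-209} = \frac{\left(-1\right) 784}{\frac{8}{3} + \frac{2 \cdot 53^{2}}{3} + \frac{10}{3} \cdot 53} - \frac{1398}{-209} = - \frac{784}{\frac{8}{3} + \frac{2}{3} \cdot 2809 + \frac{530}{3}} - - \frac{1398}{209} = - \frac{784}{\frac{8}{3} + \frac{5618}{3} + \frac{530}{3}} + \frac{1398}{209} = - \frac{784}{2052} + \frac{1398}{209} = \left(-784\right) \frac{1}{2052} + \frac{1398}{209} = - \frac{196}{513} + \frac{1398}{209} = \frac{35590}{5643}$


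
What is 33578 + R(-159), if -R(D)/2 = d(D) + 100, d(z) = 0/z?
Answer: 33378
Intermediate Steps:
d(z) = 0
R(D) = -200 (R(D) = -2*(0 + 100) = -2*100 = -200)
33578 + R(-159) = 33578 - 200 = 33378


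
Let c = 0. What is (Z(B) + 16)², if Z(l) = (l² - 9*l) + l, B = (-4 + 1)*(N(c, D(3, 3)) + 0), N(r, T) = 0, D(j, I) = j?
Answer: 256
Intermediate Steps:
B = 0 (B = (-4 + 1)*(0 + 0) = -3*0 = 0)
Z(l) = l² - 8*l
(Z(B) + 16)² = (0*(-8 + 0) + 16)² = (0*(-8) + 16)² = (0 + 16)² = 16² = 256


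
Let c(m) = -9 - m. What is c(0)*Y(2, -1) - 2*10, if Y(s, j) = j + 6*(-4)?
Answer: 205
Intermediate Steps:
Y(s, j) = -24 + j (Y(s, j) = j - 24 = -24 + j)
c(0)*Y(2, -1) - 2*10 = (-9 - 1*0)*(-24 - 1) - 2*10 = (-9 + 0)*(-25) - 20 = -9*(-25) - 20 = 225 - 20 = 205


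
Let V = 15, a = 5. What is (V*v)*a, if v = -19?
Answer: -1425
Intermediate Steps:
(V*v)*a = (15*(-19))*5 = -285*5 = -1425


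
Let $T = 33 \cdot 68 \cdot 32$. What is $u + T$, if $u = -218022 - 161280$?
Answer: $-307494$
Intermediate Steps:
$u = -379302$ ($u = -218022 - 161280 = -379302$)
$T = 71808$ ($T = 2244 \cdot 32 = 71808$)
$u + T = -379302 + 71808 = -307494$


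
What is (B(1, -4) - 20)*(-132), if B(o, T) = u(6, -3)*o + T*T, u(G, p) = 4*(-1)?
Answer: 1056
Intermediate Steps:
u(G, p) = -4
B(o, T) = T**2 - 4*o (B(o, T) = -4*o + T*T = -4*o + T**2 = T**2 - 4*o)
(B(1, -4) - 20)*(-132) = (((-4)**2 - 4*1) - 20)*(-132) = ((16 - 4) - 20)*(-132) = (12 - 20)*(-132) = -8*(-132) = 1056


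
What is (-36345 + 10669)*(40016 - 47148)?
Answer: 183121232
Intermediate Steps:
(-36345 + 10669)*(40016 - 47148) = -25676*(-7132) = 183121232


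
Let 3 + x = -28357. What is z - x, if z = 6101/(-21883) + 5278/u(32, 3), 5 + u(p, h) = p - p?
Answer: 2987480421/109415 ≈ 27304.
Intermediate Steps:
x = -28360 (x = -3 - 28357 = -28360)
u(p, h) = -5 (u(p, h) = -5 + (p - p) = -5 + 0 = -5)
z = -115528979/109415 (z = 6101/(-21883) + 5278/(-5) = 6101*(-1/21883) + 5278*(-⅕) = -6101/21883 - 5278/5 = -115528979/109415 ≈ -1055.9)
z - x = -115528979/109415 - 1*(-28360) = -115528979/109415 + 28360 = 2987480421/109415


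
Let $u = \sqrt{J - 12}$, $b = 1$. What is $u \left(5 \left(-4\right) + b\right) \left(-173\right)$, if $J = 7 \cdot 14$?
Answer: $3287 \sqrt{86} \approx 30482.0$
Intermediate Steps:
$J = 98$
$u = \sqrt{86}$ ($u = \sqrt{98 - 12} = \sqrt{86} \approx 9.2736$)
$u \left(5 \left(-4\right) + b\right) \left(-173\right) = \sqrt{86} \left(5 \left(-4\right) + 1\right) \left(-173\right) = \sqrt{86} \left(-20 + 1\right) \left(-173\right) = \sqrt{86} \left(-19\right) \left(-173\right) = - 19 \sqrt{86} \left(-173\right) = 3287 \sqrt{86}$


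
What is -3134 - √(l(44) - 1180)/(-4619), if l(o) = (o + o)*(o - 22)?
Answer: -3134 + 6*√21/4619 ≈ -3134.0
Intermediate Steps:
l(o) = 2*o*(-22 + o) (l(o) = (2*o)*(-22 + o) = 2*o*(-22 + o))
-3134 - √(l(44) - 1180)/(-4619) = -3134 - √(2*44*(-22 + 44) - 1180)/(-4619) = -3134 - √(2*44*22 - 1180)*(-1)/4619 = -3134 - √(1936 - 1180)*(-1)/4619 = -3134 - √756*(-1)/4619 = -3134 - 6*√21*(-1)/4619 = -3134 - (-6)*√21/4619 = -3134 + 6*√21/4619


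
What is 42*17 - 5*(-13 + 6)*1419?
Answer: 50379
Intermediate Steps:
42*17 - 5*(-13 + 6)*1419 = 714 - 5*(-7)*1419 = 714 + 35*1419 = 714 + 49665 = 50379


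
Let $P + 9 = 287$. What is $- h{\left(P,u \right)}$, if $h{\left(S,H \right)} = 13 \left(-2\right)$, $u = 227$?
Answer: $26$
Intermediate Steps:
$P = 278$ ($P = -9 + 287 = 278$)
$h{\left(S,H \right)} = -26$
$- h{\left(P,u \right)} = \left(-1\right) \left(-26\right) = 26$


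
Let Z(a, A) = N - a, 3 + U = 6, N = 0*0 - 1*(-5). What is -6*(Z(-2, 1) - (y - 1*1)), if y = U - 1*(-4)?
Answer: -6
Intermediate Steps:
N = 5 (N = 0 + 5 = 5)
U = 3 (U = -3 + 6 = 3)
Z(a, A) = 5 - a
y = 7 (y = 3 - 1*(-4) = 3 + 4 = 7)
-6*(Z(-2, 1) - (y - 1*1)) = -6*((5 - 1*(-2)) - (7 - 1*1)) = -6*((5 + 2) - (7 - 1)) = -6*(7 - 1*6) = -6*(7 - 6) = -6*1 = -6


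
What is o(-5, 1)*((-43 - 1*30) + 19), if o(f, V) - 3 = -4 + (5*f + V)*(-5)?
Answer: -6426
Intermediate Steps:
o(f, V) = -1 - 25*f - 5*V (o(f, V) = 3 + (-4 + (5*f + V)*(-5)) = 3 + (-4 + (V + 5*f)*(-5)) = 3 + (-4 + (-25*f - 5*V)) = 3 + (-4 - 25*f - 5*V) = -1 - 25*f - 5*V)
o(-5, 1)*((-43 - 1*30) + 19) = (-1 - 25*(-5) - 5*1)*((-43 - 1*30) + 19) = (-1 + 125 - 5)*((-43 - 30) + 19) = 119*(-73 + 19) = 119*(-54) = -6426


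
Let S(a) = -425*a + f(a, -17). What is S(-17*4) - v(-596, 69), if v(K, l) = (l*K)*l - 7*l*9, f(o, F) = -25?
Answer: 2870778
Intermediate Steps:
S(a) = -25 - 425*a (S(a) = -425*a - 25 = -25 - 425*a)
v(K, l) = -63*l + K*l² (v(K, l) = (K*l)*l - 63*l = K*l² - 63*l = -63*l + K*l²)
S(-17*4) - v(-596, 69) = (-25 - (-7225)*4) - 69*(-63 - 596*69) = (-25 - 425*(-68)) - 69*(-63 - 41124) = (-25 + 28900) - 69*(-41187) = 28875 - 1*(-2841903) = 28875 + 2841903 = 2870778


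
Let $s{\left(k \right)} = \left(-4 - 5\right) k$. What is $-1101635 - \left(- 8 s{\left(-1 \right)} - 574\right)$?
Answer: $-1100989$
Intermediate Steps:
$s{\left(k \right)} = - 9 k$ ($s{\left(k \right)} = \left(-4 - 5\right) k = - 9 k$)
$-1101635 - \left(- 8 s{\left(-1 \right)} - 574\right) = -1101635 - \left(- 8 \left(\left(-9\right) \left(-1\right)\right) - 574\right) = -1101635 - \left(\left(-8\right) 9 - 574\right) = -1101635 - \left(-72 - 574\right) = -1101635 - -646 = -1101635 + 646 = -1100989$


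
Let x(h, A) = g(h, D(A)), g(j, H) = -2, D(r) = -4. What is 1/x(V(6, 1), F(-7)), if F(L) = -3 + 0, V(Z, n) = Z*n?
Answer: -1/2 ≈ -0.50000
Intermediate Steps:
F(L) = -3
x(h, A) = -2
1/x(V(6, 1), F(-7)) = 1/(-2) = -1/2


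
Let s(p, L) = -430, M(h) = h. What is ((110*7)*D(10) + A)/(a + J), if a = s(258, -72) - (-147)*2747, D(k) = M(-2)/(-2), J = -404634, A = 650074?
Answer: -650844/1255 ≈ -518.60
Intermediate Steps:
D(k) = 1 (D(k) = -2/(-2) = -2*(-½) = 1)
a = 403379 (a = -430 - (-147)*2747 = -430 - 1*(-403809) = -430 + 403809 = 403379)
((110*7)*D(10) + A)/(a + J) = ((110*7)*1 + 650074)/(403379 - 404634) = (770*1 + 650074)/(-1255) = (770 + 650074)*(-1/1255) = 650844*(-1/1255) = -650844/1255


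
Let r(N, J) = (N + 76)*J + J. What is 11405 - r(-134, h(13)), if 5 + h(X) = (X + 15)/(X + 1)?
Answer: 11234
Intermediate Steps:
h(X) = -5 + (15 + X)/(1 + X) (h(X) = -5 + (X + 15)/(X + 1) = -5 + (15 + X)/(1 + X))
r(N, J) = J + J*(76 + N) (r(N, J) = (76 + N)*J + J = J*(76 + N) + J = J + J*(76 + N))
11405 - r(-134, h(13)) = 11405 - 2*(5 - 2*13)/(1 + 13)*(77 - 134) = 11405 - 2*(5 - 26)/14*(-57) = 11405 - 2*(1/14)*(-21)*(-57) = 11405 - (-3)*(-57) = 11405 - 1*171 = 11405 - 171 = 11234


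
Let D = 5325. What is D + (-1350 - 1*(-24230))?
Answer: 28205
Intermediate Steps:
D + (-1350 - 1*(-24230)) = 5325 + (-1350 - 1*(-24230)) = 5325 + (-1350 + 24230) = 5325 + 22880 = 28205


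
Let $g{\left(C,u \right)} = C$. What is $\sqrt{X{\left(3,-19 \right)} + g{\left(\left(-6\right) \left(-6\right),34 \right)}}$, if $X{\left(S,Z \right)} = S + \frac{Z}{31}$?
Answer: $\frac{\sqrt{36890}}{31} \approx 6.1957$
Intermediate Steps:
$X{\left(S,Z \right)} = S + \frac{Z}{31}$ ($X{\left(S,Z \right)} = S + Z \frac{1}{31} = S + \frac{Z}{31}$)
$\sqrt{X{\left(3,-19 \right)} + g{\left(\left(-6\right) \left(-6\right),34 \right)}} = \sqrt{\left(3 + \frac{1}{31} \left(-19\right)\right) - -36} = \sqrt{\left(3 - \frac{19}{31}\right) + 36} = \sqrt{\frac{74}{31} + 36} = \sqrt{\frac{1190}{31}} = \frac{\sqrt{36890}}{31}$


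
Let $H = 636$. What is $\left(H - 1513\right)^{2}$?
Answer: $769129$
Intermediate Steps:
$\left(H - 1513\right)^{2} = \left(636 - 1513\right)^{2} = \left(-877\right)^{2} = 769129$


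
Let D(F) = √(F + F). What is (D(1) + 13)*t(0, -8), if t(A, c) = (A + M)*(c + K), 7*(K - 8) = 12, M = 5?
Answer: 780/7 + 60*√2/7 ≈ 123.55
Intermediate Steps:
K = 68/7 (K = 8 + (⅐)*12 = 8 + 12/7 = 68/7 ≈ 9.7143)
D(F) = √2*√F (D(F) = √(2*F) = √2*√F)
t(A, c) = (5 + A)*(68/7 + c) (t(A, c) = (A + 5)*(c + 68/7) = (5 + A)*(68/7 + c))
(D(1) + 13)*t(0, -8) = (√2*√1 + 13)*(340/7 + 5*(-8) + (68/7)*0 + 0*(-8)) = (√2*1 + 13)*(340/7 - 40 + 0 + 0) = (√2 + 13)*(60/7) = (13 + √2)*(60/7) = 780/7 + 60*√2/7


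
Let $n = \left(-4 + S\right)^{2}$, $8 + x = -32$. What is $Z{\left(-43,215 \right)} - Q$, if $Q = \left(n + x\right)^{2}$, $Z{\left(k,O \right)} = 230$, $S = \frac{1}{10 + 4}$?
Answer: $- \frac{14348545}{38416} \approx -373.5$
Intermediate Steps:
$x = -40$ ($x = -8 - 32 = -40$)
$S = \frac{1}{14} \approx 0.071429$
$n = \frac{3025}{196}$ ($n = \left(-4 + \frac{1}{14}\right)^{2} = \left(- \frac{55}{14}\right)^{2} = \frac{3025}{196} \approx 15.434$)
$Q = \frac{23184225}{38416}$ ($Q = \left(\frac{3025}{196} - 40\right)^{2} = \left(- \frac{4815}{196}\right)^{2} = \frac{23184225}{38416} \approx 603.5$)
$Z{\left(-43,215 \right)} - Q = 230 - \frac{23184225}{38416} = - \frac{14348545}{38416}$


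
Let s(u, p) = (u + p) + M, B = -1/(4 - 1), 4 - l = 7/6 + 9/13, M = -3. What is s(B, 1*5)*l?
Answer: 835/234 ≈ 3.5684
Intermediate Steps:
l = 167/78 (l = 4 - (7/6 + 9/13) = 4 - 1*145/78 = 4 - 145/78 = 167/78 ≈ 2.1410)
B = -⅓ (B = -1/3 = -1*⅓ = -⅓ ≈ -0.33333)
s(u, p) = -3 + p + u (s(u, p) = (u + p) - 3 = (p + u) - 3 = -3 + p + u)
s(B, 1*5)*l = (-3 + 1*5 - ⅓)*(167/78) = (-3 + 5 - ⅓)*(167/78) = (5/3)*(167/78) = 835/234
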